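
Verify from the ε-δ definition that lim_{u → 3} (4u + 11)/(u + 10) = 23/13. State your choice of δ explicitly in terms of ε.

δ = min(13/2, (169/58)ε)

Suppose ε > 0. We want δ > 0 with 0 < |u − 3| < δ ⇒ |(4u + 11)/(u + 10) − (23/13)| < ε.
Combining over a common denominator, (4u + 11)/(u + 10) − (23/13) = [(4u + 11)·13 − 23·(u + 10)] / [13·(u + 10)] = 29(u − 3) / (13(u + 10)).
So |(4u + 11)/(u + 10) − (23/13)| = 29|u − 3| / (13·|u + 10|).
Restrict δ ≤ 13/2. Then |u − 3| < 13/2 gives |u + 10| = |(u − 3) + 13| ≥ 13 − 13/2 = 13/2.
Hence |(4u + 11)/(u + 10) − (23/13)| < 29|u − 3|/(13·(13/2)) = (58/169)|u − 3|, which is < ε once |u − 3| < (169/58)ε.
Take δ = min(13/2, (169/58)ε). Then 0 < |u − 3| < δ forces both bounds, so |(4u + 11)/(u + 10) − (23/13)| < ε.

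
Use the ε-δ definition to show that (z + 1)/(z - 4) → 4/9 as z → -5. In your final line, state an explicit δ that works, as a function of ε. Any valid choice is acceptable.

δ = min(9/2, (81/10)ε)

Fix ε > 0. We want δ > 0 with 0 < |z + 5| < δ ⇒ |(z + 1)/(z - 4) − (4/9)| < ε.
Combining over a common denominator, (z + 1)/(z - 4) − (4/9) = [(z + 1)·(-9) − (-4)·(z - 4)] / [(-9)·(z - 4)] = -5(z + 5) / ((-9)(z - 4)).
So |(z + 1)/(z - 4) − (4/9)| = 5|z + 5| / (9·|z − 4|).
Restrict δ ≤ 9/2. Then |z + 5| < 9/2 gives |z − 4| = |(z + 5) + (-9)| ≥ 9 − 9/2 = 9/2.
Hence |(z + 1)/(z - 4) − (4/9)| < 5|z + 5|/(9·(9/2)) = (10/81)|z + 5|, which is < ε once |z + 5| < (81/10)ε.
Take δ = min(9/2, (81/10)ε). Then 0 < |z + 5| < δ forces both bounds, so |(z + 1)/(z - 4) − (4/9)| < ε.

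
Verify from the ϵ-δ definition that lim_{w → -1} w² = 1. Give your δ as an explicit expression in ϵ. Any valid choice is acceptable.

Suppose ϵ > 0. We seek δ > 0 with 0 < |w + 1| < δ ⇒ |w² − 1| < ϵ.
Factor: w² − 1 = (w + 1)(w - 1), so |w² − 1| = |w + 1|·|w - 1|.
Restrict δ ≤ 2. Then |w + 1| < 2 gives |w| < 3, so by the triangle inequality |w - 1| ≤ 3 + 1 = 4.
Hence |w² − 1| ≤ 4|w + 1|, which is < ϵ once |w + 1| < ϵ/4.
Take δ = min(2, ϵ/4). If 0 < |w + 1| < δ then both bounds hold and |w² − 1| ≤ 4|w + 1| < 4·(ϵ/4) = ϵ.

δ = min(2, ϵ/4)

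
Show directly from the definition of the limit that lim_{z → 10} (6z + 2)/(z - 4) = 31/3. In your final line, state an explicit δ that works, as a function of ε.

δ = min(3, (9/13)ε)

Let ε > 0 be given. We want δ > 0 with 0 < |z − 10| < δ ⇒ |(6z + 2)/(z - 4) − (31/3)| < ε.
Combining over a common denominator, (6z + 2)/(z - 4) − (31/3) = [(6z + 2)·6 − 62·(z - 4)] / [6·(z - 4)] = -26(z − 10) / (6(z - 4)).
So |(6z + 2)/(z - 4) − (31/3)| = 26|z − 10| / (6·|z − 4|).
Require δ ≤ 3, so |z − 4| ≥ |6| − |z − 10| > 6 − 3 = 3.
Hence |(6z + 2)/(z - 4) − (31/3)| < 26|z − 10|/(6·3) = (13/9)|z − 10|, which is < ε once |z − 10| < (9/13)ε.
Take δ = min(3, (9/13)ε). Then 0 < |z − 10| < δ forces both bounds, so |(6z + 2)/(z - 4) − (31/3)| < ε.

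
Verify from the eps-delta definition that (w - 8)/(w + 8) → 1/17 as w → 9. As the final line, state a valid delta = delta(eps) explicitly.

Fix eps > 0. We want delta > 0 with 0 < |w − 9| < delta ⇒ |(w - 8)/(w + 8) − (1/17)| < eps.
Combining over a common denominator, (w - 8)/(w + 8) − (1/17) = [(w - 8)·17 − 1·(w + 8)] / [17·(w + 8)] = 16(w − 9) / (17(w + 8)).
So |(w - 8)/(w + 8) − (1/17)| = 16|w − 9| / (17·|w + 8|).
Require delta ≤ 17/2, so |w + 8| ≥ |17| − |w − 9| > 17 − 17/2 = 17/2.
Hence |(w - 8)/(w + 8) − (1/17)| < 16|w − 9|/(17·(17/2)) = (32/289)|w − 9|, which is < eps once |w − 9| < (289/32)eps.
Take delta = min(17/2, (289/32)eps). Then 0 < |w − 9| < delta forces both bounds, so |(w - 8)/(w + 8) − (1/17)| < eps.

delta = min(17/2, (289/32)eps)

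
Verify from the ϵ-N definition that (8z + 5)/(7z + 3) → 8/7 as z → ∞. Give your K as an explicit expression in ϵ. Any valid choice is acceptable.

Fix ϵ > 0. We seek K > 0 such that z > K implies |(8z + 5)/(7z + 3) − (8/7)| < ϵ.
(8z + 5)/(7z + 3) − (8/7) = (7(8z + 5) − 8(7z + 3)) / (7(7z + 3)) = 11/(7(7z + 3)).
For z > 0 we have 7z + 3 > 7z, so |(8z + 5)/(7z + 3) − (8/7)| = 11/(7(7z + 3)) < 11/(7·7z) = (11/49)/z.
Thus |(8z + 5)/(7z + 3) − (8/7)| < ϵ whenever z > (11/49)/ϵ.
Take K = (11/49)/ϵ. If z > K then |(8z + 5)/(7z + 3) − (8/7)| < (11/49)/z < ϵ.

K = (11/49)/ϵ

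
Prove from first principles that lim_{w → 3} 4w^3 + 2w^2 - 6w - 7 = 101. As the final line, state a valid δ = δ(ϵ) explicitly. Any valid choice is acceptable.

δ = min(2, ϵ/206)

Let ϵ > 0. We want δ > 0 such that 0 < |w − 3| < δ implies |(4w^3 + 2w^2 - 6w - 7) − 101| < ϵ.
(4w^3 + 2w^2 - 6w - 7) − 101 = 4w^3 + 2w^2 - 6w - 108 = (w − 3)(4w^2 + 14w + 36).
So |(4w^3 + 2w^2 - 6w - 7) − 101| = |w − 3|·|4w^2 + 14w + 36|.
Assume first that |w − 3| < 2, so |w| < 5. Then |4w^2 + 14w + 36| ≤ 4·5^2 + 14·5 + 36 = 206.
Hence |(4w^3 + 2w^2 - 6w - 7) − 101| ≤ 206|w − 3| < ϵ provided |w − 3| < ϵ/206.
Choosing δ = min(2, ϵ/206) ensures both conditions, hence |(4w^3 + 2w^2 - 6w - 7) − 101| < ϵ.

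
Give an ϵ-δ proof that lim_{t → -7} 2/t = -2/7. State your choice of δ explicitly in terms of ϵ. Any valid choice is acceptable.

Fix ϵ > 0. We seek δ > 0 such that 0 < |t + 7| < δ implies |2/t + 2/7| < ϵ.
|2/t + 2/7| = 2·|-7 − t|/(7·|t|) = 2|t + 7|/(7|t|).
Require δ ≤ 7/2 so that |t| > 7 − 7/2 = 7/2, hence 7|t| > 49/2.
Then |2/t + 2/7| < 2|t + 7|/(49/2), which is < ϵ when |t + 7| < (49/4)ϵ.
Take δ = min(7/2, (49/4)ϵ). Then 0 < |t + 7| < δ gives both |t + 7| < 7/2 and |t + 7| < (49/4)ϵ, so |2/t + 2/7| < ϵ.

δ = min(7/2, (49/4)ϵ)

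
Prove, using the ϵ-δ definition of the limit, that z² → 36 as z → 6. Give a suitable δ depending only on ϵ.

δ = min(1, ϵ/13)

Suppose ϵ > 0. We seek δ > 0 with 0 < |z − 6| < δ ⇒ |z² − 36| < ϵ.
Factor: z² − 36 = (z − 6)(z + 6), so |z² − 36| = |z − 6|·|z + 6|.
Restrict δ ≤ 1. Then |z − 6| < 1 gives |z| < 7, so by the triangle inequality |z + 6| ≤ 7 + 6 = 13.
Hence |z² − 36| ≤ 13|z − 6|, which is < ϵ once |z − 6| < ϵ/13.
Take δ = min(1, ϵ/13). If 0 < |z − 6| < δ then both bounds hold and |z² − 36| ≤ 13|z − 6| < 13·(ϵ/13) = ϵ.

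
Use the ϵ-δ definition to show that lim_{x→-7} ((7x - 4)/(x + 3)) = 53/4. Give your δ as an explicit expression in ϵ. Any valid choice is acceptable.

Let ϵ > 0 be given. We want δ > 0 with 0 < |x + 7| < δ ⇒ |(7x - 4)/(x + 3) − (53/4)| < ϵ.
Combining over a common denominator, (7x - 4)/(x + 3) − (53/4) = [(7x - 4)·(-4) − (-53)·(x + 3)] / [(-4)·(x + 3)] = 25(x + 7) / ((-4)(x + 3)).
So |(7x - 4)/(x + 3) − (53/4)| = 25|x + 7| / (4·|x + 3|).
Require δ ≤ 2, so |x + 3| ≥ |-4| − |x + 7| > 4 − 2 = 2.
Hence |(7x - 4)/(x + 3) − (53/4)| < 25|x + 7|/(4·2) = (25/8)|x + 7|, which is < ϵ once |x + 7| < (8/25)ϵ.
Take δ = min(2, (8/25)ϵ). Then 0 < |x + 7| < δ forces both bounds, so |(7x - 4)/(x + 3) − (53/4)| < ϵ.

δ = min(2, (8/25)ϵ)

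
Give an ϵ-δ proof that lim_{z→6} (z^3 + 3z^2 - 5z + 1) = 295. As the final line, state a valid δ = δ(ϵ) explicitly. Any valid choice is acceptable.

δ = min(1, ϵ/161)

Suppose ϵ > 0. We want δ > 0 such that 0 < |z − 6| < δ implies |(z^3 + 3z^2 - 5z + 1) − 295| < ϵ.
(z^3 + 3z^2 - 5z + 1) − 295 = z^3 + 3z^2 - 5z - 294 = (z − 6)(z^2 + 9z + 49).
So |(z^3 + 3z^2 - 5z + 1) − 295| = |z − 6|·|z^2 + 9z + 49|.
Require δ ≤ 1. Then |z − 6| < 1 gives |z| < 7, and by the triangle inequality |z^2 + 9z + 49| ≤ 7^2 + 9·7 + 49 = 161.
Hence |(z^3 + 3z^2 - 5z + 1) − 295| ≤ 161|z − 6| < ϵ provided |z − 6| < ϵ/161.
Take δ = min(1, ϵ/161). Then 0 < |z − 6| < δ gives both |z − 6| < 1 and |z − 6| < ϵ/161, so |(z^3 + 3z^2 - 5z + 1) − 295| < ϵ.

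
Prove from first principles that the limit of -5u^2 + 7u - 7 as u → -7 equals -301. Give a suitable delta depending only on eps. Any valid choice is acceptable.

Fix eps > 0. We want delta > 0 such that 0 < |u + 7| < delta implies |(-5u^2 + 7u - 7) + 301| < eps.
(-5u^2 + 7u - 7) + 301 = -5u^2 + 7u + 294 = (u + 7)(-5u + 42).
So |(-5u^2 + 7u - 7) + 301| = |u + 7|·|-5u + 42|.
Require delta ≤ 1. Then |u + 7| < 1 gives |u| < 8, and by the triangle inequality |-5u + 42| ≤ 5·8 + 42 = 82.
Hence |(-5u^2 + 7u - 7) + 301| ≤ 82|u + 7| < eps provided |u + 7| < eps/82.
Choosing delta = min(1, eps/82) ensures both conditions, hence |(-5u^2 + 7u - 7) + 301| < eps.

delta = min(1, eps/82)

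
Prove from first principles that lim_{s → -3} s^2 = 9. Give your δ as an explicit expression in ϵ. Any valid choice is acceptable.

δ = min(1, ϵ/7)

Let ϵ > 0 be given. We seek δ > 0 with 0 < |s + 3| < δ ⇒ |s^2 − 9| < ϵ.
Factor: s^2 − 9 = (s + 3)(s - 3), so |s^2 − 9| = |s + 3|·|s - 3|.
Impose δ ≤ 1 so that |s| < 4; then |s - 3| ≤ 7.
Hence |s^2 − 9| ≤ 7|s + 3|, which is < ϵ once |s + 3| < ϵ/7.
Take δ = min(1, ϵ/7). If 0 < |s + 3| < δ then both bounds hold and |s^2 − 9| ≤ 7|s + 3| < 7·(ϵ/7) = ϵ.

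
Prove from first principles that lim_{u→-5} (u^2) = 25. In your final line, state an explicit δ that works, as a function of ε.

Fix ε > 0. We seek δ > 0 with 0 < |u + 5| < δ ⇒ |u^2 − 25| < ε.
Factor: u^2 − 25 = (u + 5)(u - 5), so |u^2 − 25| = |u + 5|·|u - 5|.
Impose δ ≤ 1 so that |u| < 6; then |u - 5| ≤ 11.
Hence |u^2 − 25| ≤ 11|u + 5|, which is < ε once |u + 5| < ε/11.
Take δ = min(1, ε/11). If 0 < |u + 5| < δ then both bounds hold and |u^2 − 25| ≤ 11|u + 5| < 11·(ε/11) = ε.

δ = min(1, ε/11)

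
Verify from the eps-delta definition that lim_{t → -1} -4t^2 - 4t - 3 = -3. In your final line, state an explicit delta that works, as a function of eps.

Let eps > 0 be given. We want delta > 0 such that 0 < |t + 1| < delta implies |(-4t^2 - 4t - 3) + 3| < eps.
(-4t^2 - 4t - 3) + 3 = -4t^2 - 4t = (t + 1)(-4t).
So |(-4t^2 - 4t - 3) + 3| = |t + 1|·|-4t|.
Require delta ≤ 1. Then |t + 1| < 1 gives |t| < 2, and by the triangle inequality |-4t| ≤ 4·2 = 8.
Hence |(-4t^2 - 4t - 3) + 3| ≤ 8|t + 1| < eps provided |t + 1| < eps/8.
Choosing delta = min(1, eps/8) ensures both conditions, hence |(-4t^2 - 4t - 3) + 3| < eps.

delta = min(1, eps/8)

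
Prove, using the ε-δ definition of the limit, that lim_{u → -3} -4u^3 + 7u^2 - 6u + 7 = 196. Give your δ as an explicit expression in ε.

Let ε > 0. We want δ > 0 such that 0 < |u + 3| < δ implies |(-4u^3 + 7u^2 - 6u + 7) − 196| < ε.
(-4u^3 + 7u^2 - 6u + 7) − 196 = -4u^3 + 7u^2 - 6u - 189 = (u + 3)(-4u^2 + 19u - 63).
So |(-4u^3 + 7u^2 - 6u + 7) − 196| = |u + 3|·|-4u^2 + 19u - 63|.
Assume first that |u + 3| < 2, so |u| < 5. Then |-4u^2 + 19u - 63| ≤ 4·5^2 + 19·5 + 63 = 258.
Hence |(-4u^3 + 7u^2 - 6u + 7) − 196| ≤ 258|u + 3| < ε provided |u + 3| < ε/258.
Take δ = min(2, ε/258). Then 0 < |u + 3| < δ gives both |u + 3| < 2 and |u + 3| < ε/258, so |(-4u^3 + 7u^2 - 6u + 7) − 196| < ε.

δ = min(2, ε/258)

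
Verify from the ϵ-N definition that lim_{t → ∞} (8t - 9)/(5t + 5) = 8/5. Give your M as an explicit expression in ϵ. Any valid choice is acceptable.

Fix ϵ > 0. We seek M > 0 such that t > M implies |(8t - 9)/(5t + 5) − (8/5)| < ϵ.
(8t - 9)/(5t + 5) − (8/5) = (5(8t - 9) − 8(5t + 5)) / (5(5t + 5)) = -85/(5(5t + 5)).
For t > 0 we have 5t + 5 > 5t, so |(8t - 9)/(5t + 5) − (8/5)| = 85/(5(5t + 5)) < 85/(5·5t) = (17/5)/t.
Thus |(8t - 9)/(5t + 5) − (8/5)| < ϵ whenever t > (17/5)/ϵ.
Take M = (17/5)/ϵ. If t > M then |(8t - 9)/(5t + 5) − (8/5)| < (17/5)/t < ϵ.

M = (17/5)/ϵ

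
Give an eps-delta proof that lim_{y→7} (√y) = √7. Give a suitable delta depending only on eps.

delta = min(7, √7·eps)

Suppose eps > 0. We want delta > 0 such that 0 < |y − 7| < delta implies |√y − √7| < eps.
Multiplying by the conjugate, |√y − √7| = |y − 7|/(√y + √7).
Restrict delta ≤ 7 so that |y − 7| < 7 forces y > 0, and then √y + √7 > √7.
Hence |√y − √7| < |y − 7|/√7, which is < eps once |y − 7| < √7·eps.
Take delta = min(7, √7·eps). If 0 < |y − 7| < delta then y > 0 and |√y − √7| < |y − 7|/√7 < eps.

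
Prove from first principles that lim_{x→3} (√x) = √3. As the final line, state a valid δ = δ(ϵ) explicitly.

δ = min(3, √3·ϵ)

Fix ϵ > 0. We want δ > 0 such that 0 < |x − 3| < δ implies |√x − √3| < ϵ.
Rationalise: √x − √3 = (x − 3)/(√x + √3), so |√x − √3| = |x − 3|/(√x + √3).
Restrict δ ≤ 3 so that |x − 3| < 3 forces x > 0, and then √x + √3 > √3.
Hence |√x − √3| < |x − 3|/√3, which is < ϵ once |x − 3| < √3·ϵ.
Take δ = min(3, √3·ϵ). If 0 < |x − 3| < δ then x > 0 and |√x − √3| < |x − 3|/√3 < ϵ.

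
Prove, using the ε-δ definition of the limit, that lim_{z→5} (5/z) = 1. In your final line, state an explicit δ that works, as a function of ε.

δ = min(5/2, (5/2)ε)

Fix ε > 0. We seek δ > 0 such that 0 < |z − 5| < δ implies |5/z − 1| < ε.
|5/z − 1| = 5·|5 − z|/(5·|z|) = 5|z − 5|/(5|z|).
Restrict δ ≤ 5/2. Then |z − 5| < 5/2 gives |z| > 5/2, so 5|z| > 25/2.
Then |5/z − 1| < 5|z − 5|/(25/2), which is < ε when |z − 5| < (5/2)ε.
Take δ = min(5/2, (5/2)ε). Then 0 < |z − 5| < δ gives both |z − 5| < 5/2 and |z − 5| < (5/2)ε, so |5/z − 1| < ε.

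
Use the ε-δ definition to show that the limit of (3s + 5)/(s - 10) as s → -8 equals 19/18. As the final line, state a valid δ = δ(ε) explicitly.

Let ε > 0. We want δ > 0 with 0 < |s + 8| < δ ⇒ |(3s + 5)/(s - 10) − (19/18)| < ε.
Combining over a common denominator, (3s + 5)/(s - 10) − (19/18) = [(3s + 5)·(-18) − (-19)·(s - 10)] / [(-18)·(s - 10)] = -35(s + 8) / ((-18)(s - 10)).
So |(3s + 5)/(s - 10) − (19/18)| = 35|s + 8| / (18·|s − 10|).
Require δ ≤ 9, so |s − 10| ≥ |-18| − |s + 8| > 18 − 9 = 9.
Hence |(3s + 5)/(s - 10) − (19/18)| < 35|s + 8|/(18·9) = (35/162)|s + 8|, which is < ε once |s + 8| < (162/35)ε.
Take δ = min(9, (162/35)ε). Then 0 < |s + 8| < δ forces both bounds, so |(3s + 5)/(s - 10) − (19/18)| < ε.

δ = min(9, (162/35)ε)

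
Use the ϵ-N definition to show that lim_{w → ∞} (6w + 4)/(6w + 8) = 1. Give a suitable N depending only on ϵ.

Let ϵ > 0 be given. We seek N > 0 such that w > N implies |(6w + 4)/(6w + 8) − 1| < ϵ.
(6w + 4)/(6w + 8) − 1 = (6(6w + 4) − 6(6w + 8)) / (6(6w + 8)) = -24/(6(6w + 8)).
For w > 0 we have 6w + 8 > 6w, so |(6w + 4)/(6w + 8) − 1| = 24/(6(6w + 8)) < 24/(6·6w) = (2/3)/w.
Thus |(6w + 4)/(6w + 8) − 1| < ϵ whenever w > (2/3)/ϵ.
Take N = (2/3)/ϵ. If w > N then |(6w + 4)/(6w + 8) − 1| < (2/3)/w < ϵ.

N = (2/3)/ϵ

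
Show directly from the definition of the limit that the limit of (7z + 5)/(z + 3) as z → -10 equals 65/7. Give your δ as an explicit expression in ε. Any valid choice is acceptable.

δ = min(7/2, (49/32)ε)

Let ε > 0 be given. We want δ > 0 with 0 < |z + 10| < δ ⇒ |(7z + 5)/(z + 3) − (65/7)| < ε.
Combining over a common denominator, (7z + 5)/(z + 3) − (65/7) = [(7z + 5)·(-7) − (-65)·(z + 3)] / [(-7)·(z + 3)] = 16(z + 10) / ((-7)(z + 3)).
So |(7z + 5)/(z + 3) − (65/7)| = 16|z + 10| / (7·|z + 3|).
Require δ ≤ 7/2, so |z + 3| ≥ |-7| − |z + 10| > 7 − 7/2 = 7/2.
Hence |(7z + 5)/(z + 3) − (65/7)| < 16|z + 10|/(7·(7/2)) = (32/49)|z + 10|, which is < ε once |z + 10| < (49/32)ε.
Take δ = min(7/2, (49/32)ε). Then 0 < |z + 10| < δ forces both bounds, so |(7z + 5)/(z + 3) − (65/7)| < ε.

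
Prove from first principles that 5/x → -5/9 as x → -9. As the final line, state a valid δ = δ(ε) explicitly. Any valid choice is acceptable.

Let ε > 0. We seek δ > 0 such that 0 < |x + 9| < δ implies |5/x + 5/9| < ε.
|5/x + 5/9| = 5·|-9 − x|/(9·|x|) = 5|x + 9|/(9|x|).
Restrict δ ≤ 9/2. Then |x + 9| < 9/2 gives |x| > 9/2, so 9|x| > 81/2.
Then |5/x + 5/9| < 5|x + 9|/(81/2), which is < ε when |x + 9| < (81/10)ε.
Take δ = min(9/2, (81/10)ε). Then 0 < |x + 9| < δ gives both |x + 9| < 9/2 and |x + 9| < (81/10)ε, so |5/x + 5/9| < ε.

δ = min(9/2, (81/10)ε)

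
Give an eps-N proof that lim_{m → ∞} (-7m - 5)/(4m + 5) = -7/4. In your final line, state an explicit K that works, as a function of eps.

Fix eps > 0. For m ≥ 1, |(-7m - 5)/(4m + 5) + 7/4| = |15|/(4(4m + 5)) = 15/(4(4m + 5)).
Since 4m + 5 ≥ 4m for m ≥ 1, this is ≤ 15/(4·4m) = (15/16)/m.
So |(-7m - 5)/(4m + 5) + 7/4| < eps whenever m > (15/16)/eps.
Take K = (15/16)/eps. If m > K then |(-7m - 5)/(4m + 5) + 7/4| ≤ (15/16)/m < eps.

K = (15/16)/eps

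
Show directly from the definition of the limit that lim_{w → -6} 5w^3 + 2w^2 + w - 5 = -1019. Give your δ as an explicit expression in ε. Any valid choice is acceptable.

Fix ε > 0. We want δ > 0 such that 0 < |w + 6| < δ implies |(5w^3 + 2w^2 + w - 5) + 1019| < ε.
(5w^3 + 2w^2 + w - 5) + 1019 = 5w^3 + 2w^2 + w + 1014 = (w + 6)(5w^2 - 28w + 169).
So |(5w^3 + 2w^2 + w - 5) + 1019| = |w + 6|·|5w^2 - 28w + 169|.
Assume first that |w + 6| < 2, so |w| < 8. Then |5w^2 - 28w + 169| ≤ 5·8^2 + 28·8 + 169 = 713.
Hence |(5w^3 + 2w^2 + w - 5) + 1019| ≤ 713|w + 6| < ε provided |w + 6| < ε/713.
Take δ = min(2, ε/713). Then 0 < |w + 6| < δ gives both |w + 6| < 2 and |w + 6| < ε/713, so |(5w^3 + 2w^2 + w - 5) + 1019| < ε.

δ = min(2, ε/713)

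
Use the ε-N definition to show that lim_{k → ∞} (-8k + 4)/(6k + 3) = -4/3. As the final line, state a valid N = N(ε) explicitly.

Fix ε > 0. For k ≥ 1, |(-8k + 4)/(6k + 3) + 4/3| = |48|/(6(6k + 3)) = 48/(6(6k + 3)).
Since 6k + 3 ≥ 6k for k ≥ 1, this is ≤ 48/(6·6k) = (4/3)/k.
So |(-8k + 4)/(6k + 3) + 4/3| < ε whenever k > (4/3)/ε.
Take N = (4/3)/ε. If k > N then |(-8k + 4)/(6k + 3) + 4/3| ≤ (4/3)/k < ε.

N = (4/3)/ε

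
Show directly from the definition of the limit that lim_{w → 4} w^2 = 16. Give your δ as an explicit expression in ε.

δ = min(1, ε/9)

Fix ε > 0. We seek δ > 0 with 0 < |w − 4| < δ ⇒ |w^2 − 16| < ε.
Factor: w^2 − 16 = (w − 4)(w + 4), so |w^2 − 16| = |w − 4|·|w + 4|.
Impose δ ≤ 1 so that |w| < 5; then |w + 4| ≤ 9.
Hence |w^2 − 16| ≤ 9|w − 4|, which is < ε once |w − 4| < ε/9.
Take δ = min(1, ε/9). If 0 < |w − 4| < δ then both bounds hold and |w^2 − 16| ≤ 9|w − 4| < 9·(ε/9) = ε.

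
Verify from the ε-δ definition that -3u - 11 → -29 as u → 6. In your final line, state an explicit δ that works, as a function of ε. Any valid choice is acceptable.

δ = ε/3

Suppose ε > 0. We need δ > 0 so that 0 < |u − 6| < δ implies |(-3u - 11) + 29| < ε.
|(-3u - 11) + 29| = |-3u + 18| = 3|u − 6|.
Thus it suffices that |u − 6| < ε/3.
Choosing δ = ε/3 gives |(-3u - 11) + 29| = 3|u − 6| < ε whenever |u − 6| < δ.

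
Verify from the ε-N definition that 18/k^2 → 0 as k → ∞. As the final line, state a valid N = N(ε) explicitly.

N = (18/ε)^{1/2}

Let ε > 0 be given. For k ≥ 1, |18/k^2 − 0| = 18/k^2.
18/k^2 < ε ⇔ k^2 > 18/ε ⇔ k > (18/ε)^{1/2}.
Take N = (18/ε)^{1/2}. Then k > N implies 18/k^2 < ε.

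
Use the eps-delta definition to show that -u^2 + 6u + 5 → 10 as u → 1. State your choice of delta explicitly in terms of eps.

delta = min(1, eps/7)

Suppose eps > 0. We want delta > 0 such that 0 < |u − 1| < delta implies |(-u^2 + 6u + 5) − 10| < eps.
(-u^2 + 6u + 5) − 10 = -u^2 + 6u - 5 = (u − 1)(-u + 5).
So |(-u^2 + 6u + 5) − 10| = |u − 1|·|-u + 5|.
Assume first that |u − 1| < 1, so |u| < 2. Then |-u + 5| ≤ 2 + 5 = 7.
Hence |(-u^2 + 6u + 5) − 10| ≤ 7|u − 1| < eps provided |u − 1| < eps/7.
Choosing delta = min(1, eps/7) ensures both conditions, hence |(-u^2 + 6u + 5) − 10| < eps.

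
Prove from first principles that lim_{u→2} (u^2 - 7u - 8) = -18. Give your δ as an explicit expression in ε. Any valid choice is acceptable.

δ = min(1, ε/8)

Let ε > 0. We want δ > 0 such that 0 < |u − 2| < δ implies |(u^2 - 7u - 8) + 18| < ε.
(u^2 - 7u - 8) + 18 = u^2 - 7u + 10 = (u − 2)(u - 5).
So |(u^2 - 7u - 8) + 18| = |u − 2|·|u - 5|.
Assume first that |u − 2| < 1, so |u| < 3. Then |u - 5| ≤ 3 + 5 = 8.
Hence |(u^2 - 7u - 8) + 18| ≤ 8|u − 2| < ε provided |u − 2| < ε/8.
Choosing δ = min(1, ε/8) ensures both conditions, hence |(u^2 - 7u - 8) + 18| < ε.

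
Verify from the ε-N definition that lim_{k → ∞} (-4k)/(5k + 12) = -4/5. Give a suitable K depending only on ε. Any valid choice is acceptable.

K = (48/25)/ε

Let ε > 0 be given. For k ≥ 1, |(-4k)/(5k + 12) + 4/5| = |48|/(5(5k + 12)) = 48/(5(5k + 12)).
Since 5k + 12 ≥ 5k for k ≥ 1, this is ≤ 48/(5·5k) = (48/25)/k.
So |(-4k)/(5k + 12) + 4/5| < ε whenever k > (48/25)/ε.
Take K = (48/25)/ε. If k > K then |(-4k)/(5k + 12) + 4/5| ≤ (48/25)/k < ε.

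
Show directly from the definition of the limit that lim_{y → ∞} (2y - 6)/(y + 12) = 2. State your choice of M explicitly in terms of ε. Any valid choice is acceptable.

M = 30/ε

Let ε > 0. We seek M > 0 such that y > M implies |(2y - 6)/(y + 12) − 2| < ε.
(2y - 6)/(y + 12) − 2 = ((2y - 6) − 2(y + 12)) / ((y + 12)) = -30/((y + 12)).
For y > 0 we have y + 12 > y, so |(2y - 6)/(y + 12) − 2| = 30/((y + 12)) < 30/(y) = 30/y.
Thus |(2y - 6)/(y + 12) − 2| < ε whenever y > 30/ε.
Take M = 30/ε. If y > M then |(2y - 6)/(y + 12) − 2| < 30/y < ε.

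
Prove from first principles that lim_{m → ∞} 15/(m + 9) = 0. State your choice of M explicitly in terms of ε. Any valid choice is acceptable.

Fix ε > 0. For m ≥ 1, |15/(m + 9) − 0| = 15/(m + 9) ≤ 15/m.
We need 15/m < ε, i.e. m > 15/ε.
Take M = 15/ε. If m > M then |15/(m + 9)| ≤ 15/m < ε.

M = 15/ε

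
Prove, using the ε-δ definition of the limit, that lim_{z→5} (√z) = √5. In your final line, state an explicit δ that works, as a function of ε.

Suppose ε > 0. We want δ > 0 such that 0 < |z − 5| < δ implies |√z − √5| < ε.
Multiplying by the conjugate, |√z − √5| = |z − 5|/(√z + √5).
Restrict δ ≤ 5 so that |z − 5| < 5 forces z > 0, and then √z + √5 > √5.
Hence |√z − √5| < |z − 5|/√5, which is < ε once |z − 5| < √5·ε.
Take δ = min(5, √5·ε). If 0 < |z − 5| < δ then z > 0 and |√z − √5| < |z − 5|/√5 < ε.

δ = min(5, √5·ε)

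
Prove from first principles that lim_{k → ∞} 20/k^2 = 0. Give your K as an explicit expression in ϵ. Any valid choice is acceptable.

K = (20/ϵ)^{1/2}

Let ϵ > 0 be given. For k ≥ 1, |20/k^2 − 0| = 20/k^2.
20/k^2 < ϵ ⇔ k^2 > 20/ϵ ⇔ k > (20/ϵ)^{1/2}.
Take K = (20/ϵ)^{1/2}. Then k > K implies 20/k^2 < ϵ.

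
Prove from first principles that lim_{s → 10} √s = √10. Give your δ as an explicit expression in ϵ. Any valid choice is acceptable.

Let ϵ > 0. We want δ > 0 such that 0 < |s − 10| < δ implies |√s − √10| < ϵ.
Multiplying by the conjugate, |√s − √10| = |s − 10|/(√s + √10).
Restrict δ ≤ 10 so that |s − 10| < 10 forces s > 0, and then √s + √10 > √10.
Hence |√s − √10| < |s − 10|/√10, which is < ϵ once |s − 10| < √10·ϵ.
Take δ = min(10, √10·ϵ). If 0 < |s − 10| < δ then s > 0 and |√s − √10| < |s − 10|/√10 < ϵ.

δ = min(10, √10·ϵ)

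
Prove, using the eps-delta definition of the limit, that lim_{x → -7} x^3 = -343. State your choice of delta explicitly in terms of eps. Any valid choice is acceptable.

delta = min(2, eps/193)

Let eps > 0 be given. We seek delta > 0 with 0 < |x + 7| < delta ⇒ |x^3 + 343| < eps.
Factor: x^3 + 343 = (x + 7)(x^2 - 7x + 49), so |x^3 + 343| = |x + 7|·|x^2 - 7x + 49|.
Restrict delta ≤ 2. Then |x + 7| < 2 gives |x| < 9, so by the triangle inequality |x^2 - 7x + 49| ≤ 9^2 + 7·9 + 49 = 193.
Hence |x^3 + 343| ≤ 193|x + 7|, which is < eps once |x + 7| < eps/193.
Take delta = min(2, eps/193). If 0 < |x + 7| < delta then both bounds hold and |x^3 + 343| ≤ 193|x + 7| < 193·(eps/193) = eps.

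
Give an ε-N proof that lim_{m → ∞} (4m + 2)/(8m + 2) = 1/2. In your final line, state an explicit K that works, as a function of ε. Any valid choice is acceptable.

Let ε > 0 be given. For m ≥ 1, |(4m + 2)/(8m + 2) − (1/2)| = |8|/(8(8m + 2)) = 8/(8(8m + 2)).
Since 8m + 2 ≥ 8m for m ≥ 1, this is ≤ 8/(8·8m) = (1/8)/m.
So |(4m + 2)/(8m + 2) − (1/2)| < ε whenever m > (1/8)/ε.
Take K = (1/8)/ε. If m > K then |(4m + 2)/(8m + 2) − (1/2)| ≤ (1/8)/m < ε.

K = (1/8)/ε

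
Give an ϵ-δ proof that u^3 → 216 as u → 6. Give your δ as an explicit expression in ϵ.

δ = min(1, ϵ/127)

Let ϵ > 0 be given. We seek δ > 0 with 0 < |u − 6| < δ ⇒ |u^3 − 216| < ϵ.
Factor: u^3 − 216 = (u − 6)(u^2 + 6u + 36), so |u^3 − 216| = |u − 6|·|u^2 + 6u + 36|.
Impose δ ≤ 1 so that |u| < 7; then |u^2 + 6u + 36| ≤ 127.
Hence |u^3 − 216| ≤ 127|u − 6|, which is < ϵ once |u − 6| < ϵ/127.
Take δ = min(1, ϵ/127). If 0 < |u − 6| < δ then both bounds hold and |u^3 − 216| ≤ 127|u − 6| < 127·(ϵ/127) = ϵ.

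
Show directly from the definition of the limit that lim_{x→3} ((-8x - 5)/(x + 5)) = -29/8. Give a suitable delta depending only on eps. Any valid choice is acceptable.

Suppose eps > 0. We want delta > 0 with 0 < |x − 3| < delta ⇒ |(-8x - 5)/(x + 5) + 29/8| < eps.
Combining over a common denominator, (-8x - 5)/(x + 5) + 29/8 = [(-8x - 5)·8 − (-29)·(x + 5)] / [8·(x + 5)] = -35(x − 3) / (8(x + 5)).
So |(-8x - 5)/(x + 5) + 29/8| = 35|x − 3| / (8·|x + 5|).
Restrict delta ≤ 4. Then |x − 3| < 4 gives |x + 5| = |(x − 3) + 8| ≥ 8 − 4 = 4.
Hence |(-8x - 5)/(x + 5) + 29/8| < 35|x − 3|/(8·4) = (35/32)|x − 3|, which is < eps once |x − 3| < (32/35)eps.
Take delta = min(4, (32/35)eps). Then 0 < |x − 3| < delta forces both bounds, so |(-8x - 5)/(x + 5) + 29/8| < eps.

delta = min(4, (32/35)eps)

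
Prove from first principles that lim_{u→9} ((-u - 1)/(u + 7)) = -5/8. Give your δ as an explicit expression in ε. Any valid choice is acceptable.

δ = min(8, (64/3)ε)

Let ε > 0. We want δ > 0 with 0 < |u − 9| < δ ⇒ |(-u - 1)/(u + 7) + 5/8| < ε.
Combining over a common denominator, (-u - 1)/(u + 7) + 5/8 = [(-u - 1)·16 − (-10)·(u + 7)] / [16·(u + 7)] = -6(u − 9) / (16(u + 7)).
So |(-u - 1)/(u + 7) + 5/8| = 6|u − 9| / (16·|u + 7|).
Require δ ≤ 8, so |u + 7| ≥ |16| − |u − 9| > 16 − 8 = 8.
Hence |(-u - 1)/(u + 7) + 5/8| < 6|u − 9|/(16·8) = (3/64)|u − 9|, which is < ε once |u − 9| < (64/3)ε.
Take δ = min(8, (64/3)ε). Then 0 < |u − 9| < δ forces both bounds, so |(-u - 1)/(u + 7) + 5/8| < ε.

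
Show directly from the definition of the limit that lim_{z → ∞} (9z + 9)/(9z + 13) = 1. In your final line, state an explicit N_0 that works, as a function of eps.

N_0 = (4/9)/eps

Fix eps > 0. We seek N_0 > 0 such that z > N_0 implies |(9z + 9)/(9z + 13) − 1| < eps.
(9z + 9)/(9z + 13) − 1 = (9(9z + 9) − 9(9z + 13)) / (9(9z + 13)) = -36/(9(9z + 13)).
For z > 0 we have 9z + 13 > 9z, so |(9z + 9)/(9z + 13) − 1| = 36/(9(9z + 13)) < 36/(9·9z) = (4/9)/z.
Thus |(9z + 9)/(9z + 13) − 1| < eps whenever z > (4/9)/eps.
Take N_0 = (4/9)/eps. If z > N_0 then |(9z + 9)/(9z + 13) − 1| < (4/9)/z < eps.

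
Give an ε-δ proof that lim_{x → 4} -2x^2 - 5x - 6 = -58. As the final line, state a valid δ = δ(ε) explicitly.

δ = min(2, ε/25)

Let ε > 0 be given. We want δ > 0 such that 0 < |x − 4| < δ implies |(-2x^2 - 5x - 6) + 58| < ε.
(-2x^2 - 5x - 6) + 58 = -2x^2 - 5x + 52 = (x − 4)(-2x - 13).
So |(-2x^2 - 5x - 6) + 58| = |x − 4|·|-2x - 13|.
Assume first that |x − 4| < 2, so |x| < 6. Then |-2x - 13| ≤ 2·6 + 13 = 25.
Hence |(-2x^2 - 5x - 6) + 58| ≤ 25|x − 4| < ε provided |x − 4| < ε/25.
Take δ = min(2, ε/25). Then 0 < |x − 4| < δ gives both |x − 4| < 2 and |x − 4| < ε/25, so |(-2x^2 - 5x - 6) + 58| < ε.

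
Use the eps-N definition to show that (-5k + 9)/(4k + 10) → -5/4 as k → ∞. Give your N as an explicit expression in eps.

Fix eps > 0. For k ≥ 1, |(-5k + 9)/(4k + 10) + 5/4| = |86|/(4(4k + 10)) = 86/(4(4k + 10)).
Since 4k + 10 ≥ 4k for k ≥ 1, this is ≤ 86/(4·4k) = (43/8)/k.
So |(-5k + 9)/(4k + 10) + 5/4| < eps whenever k > (43/8)/eps.
Take N = (43/8)/eps. If k > N then |(-5k + 9)/(4k + 10) + 5/4| ≤ (43/8)/k < eps.

N = (43/8)/eps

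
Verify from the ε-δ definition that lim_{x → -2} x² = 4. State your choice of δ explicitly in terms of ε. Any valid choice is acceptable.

Let ε > 0 be given. We seek δ > 0 with 0 < |x + 2| < δ ⇒ |x² − 4| < ε.
Factor: x² − 4 = (x + 2)(x - 2), so |x² − 4| = |x + 2|·|x - 2|.
Restrict δ ≤ 1. Then |x + 2| < 1 gives |x| < 3, so by the triangle inequality |x - 2| ≤ 3 + 2 = 5.
Hence |x² − 4| ≤ 5|x + 2|, which is < ε once |x + 2| < ε/5.
Take δ = min(1, ε/5). If 0 < |x + 2| < δ then both bounds hold and |x² − 4| ≤ 5|x + 2| < 5·(ε/5) = ε.

δ = min(1, ε/5)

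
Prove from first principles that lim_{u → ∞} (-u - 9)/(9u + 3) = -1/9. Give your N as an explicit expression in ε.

Let ε > 0 be given. We seek N > 0 such that u > N implies |(-u - 9)/(9u + 3) + 1/9| < ε.
(-u - 9)/(9u + 3) + 1/9 = (9(-u - 9) − (-1)(9u + 3)) / (9(9u + 3)) = -78/(9(9u + 3)).
For u > 0 we have 9u + 3 > 9u, so |(-u - 9)/(9u + 3) + 1/9| = 78/(9(9u + 3)) < 78/(9·9u) = (26/27)/u.
Thus |(-u - 9)/(9u + 3) + 1/9| < ε whenever u > (26/27)/ε.
Take N = (26/27)/ε. If u > N then |(-u - 9)/(9u + 3) + 1/9| < (26/27)/u < ε.

N = (26/27)/ε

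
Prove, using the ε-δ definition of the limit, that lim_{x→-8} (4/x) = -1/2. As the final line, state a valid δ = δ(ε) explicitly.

Let ε > 0. We seek δ > 0 such that 0 < |x + 8| < δ implies |4/x + 1/2| < ε.
|4/x + 1/2| = 4·|-8 − x|/(8·|x|) = 4|x + 8|/(8|x|).
Restrict δ ≤ 4. Then |x + 8| < 4 gives |x| > 4, so 8|x| > 32.
Then |4/x + 1/2| < 4|x + 8|/32, which is < ε when |x + 8| < 8ε.
Take δ = min(4, 8ε). Then 0 < |x + 8| < δ gives both |x + 8| < 4 and |x + 8| < 8ε, so |4/x + 1/2| < ε.

δ = min(4, 8ε)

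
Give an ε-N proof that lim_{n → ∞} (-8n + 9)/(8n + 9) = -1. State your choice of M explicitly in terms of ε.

M = (9/4)/ε

Fix ε > 0. For n ≥ 1, |(-8n + 9)/(8n + 9) + 1| = |144|/(8(8n + 9)) = 144/(8(8n + 9)).
Since 8n + 9 ≥ 8n for n ≥ 1, this is ≤ 144/(8·8n) = (9/4)/n.
So |(-8n + 9)/(8n + 9) + 1| < ε whenever n > (9/4)/ε.
Take M = (9/4)/ε. If n > M then |(-8n + 9)/(8n + 9) + 1| ≤ (9/4)/n < ε.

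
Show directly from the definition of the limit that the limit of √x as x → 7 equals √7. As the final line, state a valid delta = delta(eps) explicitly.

delta = min(7, √7·eps)

Fix eps > 0. We want delta > 0 such that 0 < |x − 7| < delta implies |√x − √7| < eps.
Rationalise: √x − √7 = (x − 7)/(√x + √7), so |√x − √7| = |x − 7|/(√x + √7).
Restrict delta ≤ 7 so that |x − 7| < 7 forces x > 0, and then √x + √7 > √7.
Hence |√x − √7| < |x − 7|/√7, which is < eps once |x − 7| < √7·eps.
Take delta = min(7, √7·eps). If 0 < |x − 7| < delta then x > 0 and |√x − √7| < |x − 7|/√7 < eps.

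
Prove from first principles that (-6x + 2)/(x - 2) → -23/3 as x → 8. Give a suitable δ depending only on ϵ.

δ = min(3, (9/5)ϵ)

Suppose ϵ > 0. We want δ > 0 with 0 < |x − 8| < δ ⇒ |(-6x + 2)/(x - 2) + 23/3| < ϵ.
Combining over a common denominator, (-6x + 2)/(x - 2) + 23/3 = [(-6x + 2)·6 − (-46)·(x - 2)] / [6·(x - 2)] = 10(x − 8) / (6(x - 2)).
So |(-6x + 2)/(x - 2) + 23/3| = 10|x − 8| / (6·|x − 2|).
Require δ ≤ 3, so |x − 2| ≥ |6| − |x − 8| > 6 − 3 = 3.
Hence |(-6x + 2)/(x - 2) + 23/3| < 10|x − 8|/(6·3) = (5/9)|x − 8|, which is < ϵ once |x − 8| < (9/5)ϵ.
Take δ = min(3, (9/5)ϵ). Then 0 < |x − 8| < δ forces both bounds, so |(-6x + 2)/(x - 2) + 23/3| < ϵ.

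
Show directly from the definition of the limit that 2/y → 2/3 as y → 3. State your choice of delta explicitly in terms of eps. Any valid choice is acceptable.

delta = min(3/2, (9/4)eps)

Let eps > 0. We seek delta > 0 such that 0 < |y − 3| < delta implies |2/y − (2/3)| < eps.
|2/y − (2/3)| = 2·|3 − y|/(3·|y|) = 2|y − 3|/(3|y|).
Require delta ≤ 3/2 so that |y| > 3 − 3/2 = 3/2, hence 3|y| > 9/2.
Then |2/y − (2/3)| < 2|y − 3|/(9/2), which is < eps when |y − 3| < (9/4)eps.
Take delta = min(3/2, (9/4)eps). Then 0 < |y − 3| < delta gives both |y − 3| < 3/2 and |y − 3| < (9/4)eps, so |2/y − (2/3)| < eps.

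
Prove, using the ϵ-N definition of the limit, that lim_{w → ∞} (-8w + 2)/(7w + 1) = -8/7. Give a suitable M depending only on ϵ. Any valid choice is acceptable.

Let ϵ > 0. We seek M > 0 such that w > M implies |(-8w + 2)/(7w + 1) + 8/7| < ϵ.
(-8w + 2)/(7w + 1) + 8/7 = (7(-8w + 2) − (-8)(7w + 1)) / (7(7w + 1)) = 22/(7(7w + 1)).
For w > 0 we have 7w + 1 > 7w, so |(-8w + 2)/(7w + 1) + 8/7| = 22/(7(7w + 1)) < 22/(7·7w) = (22/49)/w.
Thus |(-8w + 2)/(7w + 1) + 8/7| < ϵ whenever w > (22/49)/ϵ.
Take M = (22/49)/ϵ. If w > M then |(-8w + 2)/(7w + 1) + 8/7| < (22/49)/w < ϵ.

M = (22/49)/ϵ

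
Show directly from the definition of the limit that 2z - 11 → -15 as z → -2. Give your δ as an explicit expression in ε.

Let ε > 0. We need δ > 0 so that 0 < |z + 2| < δ implies |(2z - 11) + 15| < ε.
Since (2z - 11) + 15 = 2(z + 2), we have |(2z - 11) + 15| = 2|z + 2|.
So 2|z + 2| < ε exactly when |z + 2| < ε/2.
Choosing δ = ε/2 gives |(2z - 11) + 15| = 2|z + 2| < ε whenever |z + 2| < δ.

δ = ε/2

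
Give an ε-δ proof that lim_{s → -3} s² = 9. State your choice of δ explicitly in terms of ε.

δ = min(1, ε/7)

Suppose ε > 0. We seek δ > 0 with 0 < |s + 3| < δ ⇒ |s² − 9| < ε.
Factor: s² − 9 = (s + 3)(s - 3), so |s² − 9| = |s + 3|·|s - 3|.
Impose δ ≤ 1 so that |s| < 4; then |s - 3| ≤ 7.
Hence |s² − 9| ≤ 7|s + 3|, which is < ε once |s + 3| < ε/7.
Take δ = min(1, ε/7). If 0 < |s + 3| < δ then both bounds hold and |s² − 9| ≤ 7|s + 3| < 7·(ε/7) = ε.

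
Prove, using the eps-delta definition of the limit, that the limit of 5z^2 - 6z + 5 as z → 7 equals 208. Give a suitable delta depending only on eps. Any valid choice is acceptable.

Fix eps > 0. We want delta > 0 such that 0 < |z − 7| < delta implies |(5z^2 - 6z + 5) − 208| < eps.
(5z^2 - 6z + 5) − 208 = 5z^2 - 6z - 203 = (z − 7)(5z + 29).
So |(5z^2 - 6z + 5) − 208| = |z − 7|·|5z + 29|.
Assume first that |z − 7| < 2, so |z| < 9. Then |5z + 29| ≤ 5·9 + 29 = 74.
Hence |(5z^2 - 6z + 5) − 208| ≤ 74|z − 7| < eps provided |z − 7| < eps/74.
Take delta = min(2, eps/74). Then 0 < |z − 7| < delta gives both |z − 7| < 2 and |z − 7| < eps/74, so |(5z^2 - 6z + 5) − 208| < eps.

delta = min(2, eps/74)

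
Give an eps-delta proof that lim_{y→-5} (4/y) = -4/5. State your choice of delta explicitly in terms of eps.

Let eps > 0 be given. We seek delta > 0 such that 0 < |y + 5| < delta implies |4/y + 4/5| < eps.
|4/y + 4/5| = 4·|-5 − y|/(5·|y|) = 4|y + 5|/(5|y|).
Require delta ≤ 5/2 so that |y| > 5 − 5/2 = 5/2, hence 5|y| > 25/2.
Then |4/y + 4/5| < 4|y + 5|/(25/2), which is < eps when |y + 5| < (25/8)eps.
Take delta = min(5/2, (25/8)eps). Then 0 < |y + 5| < delta gives both |y + 5| < 5/2 and |y + 5| < (25/8)eps, so |4/y + 4/5| < eps.

delta = min(5/2, (25/8)eps)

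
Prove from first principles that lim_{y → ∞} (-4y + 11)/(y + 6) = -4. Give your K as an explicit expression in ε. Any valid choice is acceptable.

K = 35/ε

Let ε > 0. We seek K > 0 such that y > K implies |(-4y + 11)/(y + 6) + 4| < ε.
(-4y + 11)/(y + 6) + 4 = ((-4y + 11) − (-4)(y + 6)) / ((y + 6)) = 35/((y + 6)).
For y > 0 we have y + 6 > y, so |(-4y + 11)/(y + 6) + 4| = 35/((y + 6)) < 35/(y) = 35/y.
Thus |(-4y + 11)/(y + 6) + 4| < ε whenever y > 35/ε.
Take K = 35/ε. If y > K then |(-4y + 11)/(y + 6) + 4| < 35/y < ε.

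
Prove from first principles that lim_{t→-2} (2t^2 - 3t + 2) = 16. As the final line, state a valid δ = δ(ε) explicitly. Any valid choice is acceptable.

Fix ε > 0. We want δ > 0 such that 0 < |t + 2| < δ implies |(2t^2 - 3t + 2) − 16| < ε.
(2t^2 - 3t + 2) − 16 = 2t^2 - 3t - 14 = (t + 2)(2t - 7).
So |(2t^2 - 3t + 2) − 16| = |t + 2|·|2t - 7|.
Require δ ≤ 1. Then |t + 2| < 1 gives |t| < 3, and by the triangle inequality |2t - 7| ≤ 2·3 + 7 = 13.
Hence |(2t^2 - 3t + 2) − 16| ≤ 13|t + 2| < ε provided |t + 2| < ε/13.
Take δ = min(1, ε/13). Then 0 < |t + 2| < δ gives both |t + 2| < 1 and |t + 2| < ε/13, so |(2t^2 - 3t + 2) − 16| < ε.

δ = min(1, ε/13)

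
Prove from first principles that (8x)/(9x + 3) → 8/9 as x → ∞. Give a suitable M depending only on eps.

M = (8/27)/eps

Fix eps > 0. We seek M > 0 such that x > M implies |(8x)/(9x + 3) − (8/9)| < eps.
(8x)/(9x + 3) − (8/9) = (9(8x) − 8(9x + 3)) / (9(9x + 3)) = -24/(9(9x + 3)).
For x > 0 we have 9x + 3 > 9x, so |(8x)/(9x + 3) − (8/9)| = 24/(9(9x + 3)) < 24/(9·9x) = (8/27)/x.
Thus |(8x)/(9x + 3) − (8/9)| < eps whenever x > (8/27)/eps.
Take M = (8/27)/eps. If x > M then |(8x)/(9x + 3) − (8/9)| < (8/27)/x < eps.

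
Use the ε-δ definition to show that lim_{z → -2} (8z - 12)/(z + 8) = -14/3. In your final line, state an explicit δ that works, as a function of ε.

Let ε > 0 be given. We want δ > 0 with 0 < |z + 2| < δ ⇒ |(8z - 12)/(z + 8) + 14/3| < ε.
Combining over a common denominator, (8z - 12)/(z + 8) + 14/3 = [(8z - 12)·6 − (-28)·(z + 8)] / [6·(z + 8)] = 76(z + 2) / (6(z + 8)).
So |(8z - 12)/(z + 8) + 14/3| = 76|z + 2| / (6·|z + 8|).
Require δ ≤ 3, so |z + 8| ≥ |6| − |z + 2| > 6 − 3 = 3.
Hence |(8z - 12)/(z + 8) + 14/3| < 76|z + 2|/(6·3) = (38/9)|z + 2|, which is < ε once |z + 2| < (9/38)ε.
Take δ = min(3, (9/38)ε). Then 0 < |z + 2| < δ forces both bounds, so |(8z - 12)/(z + 8) + 14/3| < ε.

δ = min(3, (9/38)ε)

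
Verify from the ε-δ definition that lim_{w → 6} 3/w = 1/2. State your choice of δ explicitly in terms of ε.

δ = min(3, 6ε)

Suppose ε > 0. We seek δ > 0 such that 0 < |w − 6| < δ implies |3/w − (1/2)| < ε.
|3/w − (1/2)| = 3·|6 − w|/(6·|w|) = 3|w − 6|/(6|w|).
Require δ ≤ 3 so that |w| > 6 − 3 = 3, hence 6|w| > 18.
Then |3/w − (1/2)| < 3|w − 6|/18, which is < ε when |w − 6| < 6ε.
Take δ = min(3, 6ε). Then 0 < |w − 6| < δ gives both |w − 6| < 3 and |w − 6| < 6ε, so |3/w − (1/2)| < ε.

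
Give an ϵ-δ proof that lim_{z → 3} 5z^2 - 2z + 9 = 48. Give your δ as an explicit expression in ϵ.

Let ϵ > 0. We want δ > 0 such that 0 < |z − 3| < δ implies |(5z^2 - 2z + 9) − 48| < ϵ.
(5z^2 - 2z + 9) − 48 = 5z^2 - 2z - 39 = (z − 3)(5z + 13).
So |(5z^2 - 2z + 9) − 48| = |z − 3|·|5z + 13|.
Require δ ≤ 2. Then |z − 3| < 2 gives |z| < 5, and by the triangle inequality |5z + 13| ≤ 5·5 + 13 = 38.
Hence |(5z^2 - 2z + 9) − 48| ≤ 38|z − 3| < ϵ provided |z − 3| < ϵ/38.
Choosing δ = min(2, ϵ/38) ensures both conditions, hence |(5z^2 - 2z + 9) − 48| < ϵ.

δ = min(2, ϵ/38)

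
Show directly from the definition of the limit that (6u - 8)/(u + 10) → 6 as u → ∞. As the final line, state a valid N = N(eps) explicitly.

N = 68/eps

Fix eps > 0. We seek N > 0 such that u > N implies |(6u - 8)/(u + 10) − 6| < eps.
(6u - 8)/(u + 10) − 6 = ((6u - 8) − 6(u + 10)) / ((u + 10)) = -68/((u + 10)).
For u > 0 we have u + 10 > u, so |(6u - 8)/(u + 10) − 6| = 68/((u + 10)) < 68/(u) = 68/u.
Thus |(6u - 8)/(u + 10) − 6| < eps whenever u > 68/eps.
Take N = 68/eps. If u > N then |(6u - 8)/(u + 10) − 6| < 68/u < eps.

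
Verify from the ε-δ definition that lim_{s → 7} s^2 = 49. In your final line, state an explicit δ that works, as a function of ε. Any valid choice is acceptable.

Let ε > 0 be given. We seek δ > 0 with 0 < |s − 7| < δ ⇒ |s^2 − 49| < ε.
Factor: s^2 − 49 = (s − 7)(s + 7), so |s^2 − 49| = |s − 7|·|s + 7|.
Impose δ ≤ 1 so that |s| < 8; then |s + 7| ≤ 15.
Hence |s^2 − 49| ≤ 15|s − 7|, which is < ε once |s − 7| < ε/15.
Take δ = min(1, ε/15). If 0 < |s − 7| < δ then both bounds hold and |s^2 − 49| ≤ 15|s − 7| < 15·(ε/15) = ε.

δ = min(1, ε/15)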